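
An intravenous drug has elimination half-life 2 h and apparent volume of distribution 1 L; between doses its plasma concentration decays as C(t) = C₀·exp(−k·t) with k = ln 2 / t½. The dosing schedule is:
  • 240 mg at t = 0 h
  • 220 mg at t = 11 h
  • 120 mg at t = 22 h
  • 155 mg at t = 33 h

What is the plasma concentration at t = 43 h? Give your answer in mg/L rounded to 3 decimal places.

k = ln 2 / 2 = 0.34657 per h
Dose 1 (240 mg at t=0 h): 240·exp(−0.34657·43) = 0.000 mg/L
Dose 2 (220 mg at t=11 h): 220·exp(−0.34657·32) = 0.003 mg/L
Dose 3 (120 mg at t=22 h): 120·exp(−0.34657·21) = 0.083 mg/L
Dose 4 (155 mg at t=33 h): 155·exp(−0.34657·10) = 4.844 mg/L
C(43) = 0.000 + 0.003 + 0.083 + 4.844 = 4.930 mg/L

4.930 mg/L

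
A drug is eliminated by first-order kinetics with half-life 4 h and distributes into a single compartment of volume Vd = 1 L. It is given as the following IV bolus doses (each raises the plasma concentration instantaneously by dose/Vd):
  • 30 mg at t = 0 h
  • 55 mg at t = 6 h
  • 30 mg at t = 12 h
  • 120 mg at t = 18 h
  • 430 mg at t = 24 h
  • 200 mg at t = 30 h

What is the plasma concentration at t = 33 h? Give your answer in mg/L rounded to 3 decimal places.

219.634 mg/L

k = ln 2 / 4 = 0.17329 per h
Dose 1 (30 mg at t=0 h): 30·exp(−0.17329·33) = 0.099 mg/L
Dose 2 (55 mg at t=6 h): 55·exp(−0.17329·27) = 0.511 mg/L
Dose 3 (30 mg at t=12 h): 30·exp(−0.17329·21) = 0.788 mg/L
Dose 4 (120 mg at t=18 h): 120·exp(−0.17329·15) = 8.919 mg/L
Dose 5 (430 mg at t=24 h): 430·exp(−0.17329·9) = 90.396 mg/L
Dose 6 (200 mg at t=30 h): 200·exp(−0.17329·3) = 118.921 mg/L
C(33) = 0.099 + 0.511 + 0.788 + 8.919 + 90.396 + 118.921 = 219.634 mg/L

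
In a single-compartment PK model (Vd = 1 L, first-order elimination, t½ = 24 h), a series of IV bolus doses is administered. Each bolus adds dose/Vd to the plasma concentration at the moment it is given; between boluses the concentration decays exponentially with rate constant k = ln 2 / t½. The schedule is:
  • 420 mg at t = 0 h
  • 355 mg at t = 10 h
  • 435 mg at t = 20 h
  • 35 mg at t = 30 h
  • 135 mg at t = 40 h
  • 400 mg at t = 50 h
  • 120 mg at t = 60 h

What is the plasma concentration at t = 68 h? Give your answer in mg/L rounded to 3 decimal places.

k = ln 2 / 24 = 0.02888 per h
Dose 1 (420 mg at t=0 h): 420·exp(−0.02888·68) = 58.929 mg/L
Dose 2 (355 mg at t=10 h): 355·exp(−0.02888·58) = 66.487 mg/L
Dose 3 (435 mg at t=20 h): 435·exp(−0.02888·48) = 108.750 mg/L
Dose 4 (35 mg at t=30 h): 35·exp(−0.02888·38) = 11.680 mg/L
Dose 5 (135 mg at t=40 h): 135·exp(−0.02888·28) = 60.136 mg/L
Dose 6 (400 mg at t=50 h): 400·exp(−0.02888·18) = 237.841 mg/L
Dose 7 (120 mg at t=60 h): 120·exp(−0.02888·8) = 95.244 mg/L
C(68) = 58.929 + 66.487 + 108.750 + 11.680 + 60.136 + 237.841 + 95.244 = 639.068 mg/L

639.068 mg/L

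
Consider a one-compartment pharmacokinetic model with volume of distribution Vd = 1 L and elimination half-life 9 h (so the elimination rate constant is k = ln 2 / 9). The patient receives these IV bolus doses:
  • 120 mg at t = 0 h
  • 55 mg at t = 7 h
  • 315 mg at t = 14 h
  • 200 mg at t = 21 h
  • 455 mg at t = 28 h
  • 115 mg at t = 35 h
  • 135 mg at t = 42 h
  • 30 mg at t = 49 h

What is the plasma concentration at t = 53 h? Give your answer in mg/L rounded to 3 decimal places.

211.259 mg/L

k = ln 2 / 9 = 0.07702 per h
Dose 1 (120 mg at t=0 h): 120·exp(−0.07702·53) = 2.025 mg/L
Dose 2 (55 mg at t=7 h): 55·exp(−0.07702·46) = 1.591 mg/L
Dose 3 (315 mg at t=14 h): 315·exp(−0.07702·39) = 15.626 mg/L
Dose 4 (200 mg at t=21 h): 200·exp(−0.07702·32) = 17.010 mg/L
Dose 5 (455 mg at t=28 h): 455·exp(−0.07702·25) = 66.346 mg/L
Dose 6 (115 mg at t=35 h): 115·exp(−0.07702·18) = 28.750 mg/L
Dose 7 (135 mg at t=42 h): 135·exp(−0.07702·11) = 57.864 mg/L
Dose 8 (30 mg at t=49 h): 30·exp(−0.07702·4) = 22.046 mg/L
C(53) = 2.025 + 1.591 + 15.626 + 17.010 + 66.346 + 28.750 + 57.864 + 22.046 = 211.259 mg/L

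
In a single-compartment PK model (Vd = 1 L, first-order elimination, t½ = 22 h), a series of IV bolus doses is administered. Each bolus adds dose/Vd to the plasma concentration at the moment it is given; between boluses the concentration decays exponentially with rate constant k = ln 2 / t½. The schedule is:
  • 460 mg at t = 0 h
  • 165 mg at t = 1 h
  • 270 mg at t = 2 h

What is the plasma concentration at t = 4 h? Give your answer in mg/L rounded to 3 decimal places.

809.162 mg/L

k = ln 2 / 22 = 0.03151 per h
Dose 1 (460 mg at t=0 h): 460·exp(−0.03151·4) = 405.532 mg/L
Dose 2 (165 mg at t=1 h): 165·exp(−0.03151·3) = 150.119 mg/L
Dose 3 (270 mg at t=2 h): 270·exp(−0.03151·2) = 253.511 mg/L
C(4) = 405.532 + 150.119 + 253.511 = 809.162 mg/L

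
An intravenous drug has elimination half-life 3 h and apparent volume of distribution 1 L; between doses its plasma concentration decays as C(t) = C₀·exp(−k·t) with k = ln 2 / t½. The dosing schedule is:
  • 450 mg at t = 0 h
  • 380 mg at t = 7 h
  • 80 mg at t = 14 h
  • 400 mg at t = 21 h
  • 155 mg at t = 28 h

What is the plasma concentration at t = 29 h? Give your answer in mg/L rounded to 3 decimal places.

k = ln 2 / 3 = 0.23105 per h
Dose 1 (450 mg at t=0 h): 450·exp(−0.23105·29) = 0.554 mg/L
Dose 2 (380 mg at t=7 h): 380·exp(−0.23105·22) = 2.356 mg/L
Dose 3 (80 mg at t=14 h): 80·exp(−0.23105·15) = 2.500 mg/L
Dose 4 (400 mg at t=21 h): 400·exp(−0.23105·8) = 62.996 mg/L
Dose 5 (155 mg at t=28 h): 155·exp(−0.23105·1) = 123.024 mg/L
C(29) = 0.554 + 2.356 + 2.500 + 62.996 + 123.024 = 191.430 mg/L

191.430 mg/L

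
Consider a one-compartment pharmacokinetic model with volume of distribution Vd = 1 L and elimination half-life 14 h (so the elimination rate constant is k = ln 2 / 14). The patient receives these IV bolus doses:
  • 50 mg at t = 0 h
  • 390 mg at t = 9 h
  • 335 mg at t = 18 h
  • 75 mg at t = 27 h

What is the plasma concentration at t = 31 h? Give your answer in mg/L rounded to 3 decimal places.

k = ln 2 / 14 = 0.04951 per h
Dose 1 (50 mg at t=0 h): 50·exp(−0.04951·31) = 10.775 mg/L
Dose 2 (390 mg at t=9 h): 390·exp(−0.04951·22) = 131.225 mg/L
Dose 3 (335 mg at t=18 h): 335·exp(−0.04951·13) = 176.002 mg/L
Dose 4 (75 mg at t=27 h): 75·exp(−0.04951·4) = 61.525 mg/L
C(31) = 10.775 + 131.225 + 176.002 + 61.525 = 379.527 mg/L

379.527 mg/L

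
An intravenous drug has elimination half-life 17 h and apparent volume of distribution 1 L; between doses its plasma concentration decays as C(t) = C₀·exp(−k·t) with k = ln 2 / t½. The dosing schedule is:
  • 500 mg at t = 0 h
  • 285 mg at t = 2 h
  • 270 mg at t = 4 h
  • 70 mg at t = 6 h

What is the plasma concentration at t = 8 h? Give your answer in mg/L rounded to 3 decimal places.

k = ln 2 / 17 = 0.04077 per h
Dose 1 (500 mg at t=0 h): 500·exp(−0.04077·8) = 360.835 mg/L
Dose 2 (285 mg at t=2 h): 285·exp(−0.04077·6) = 223.151 mg/L
Dose 3 (270 mg at t=4 h): 270·exp(−0.04077·4) = 229.368 mg/L
Dose 4 (70 mg at t=6 h): 70·exp(−0.04077·2) = 64.518 mg/L
C(8) = 360.835 + 223.151 + 229.368 + 64.518 = 877.873 mg/L

877.873 mg/L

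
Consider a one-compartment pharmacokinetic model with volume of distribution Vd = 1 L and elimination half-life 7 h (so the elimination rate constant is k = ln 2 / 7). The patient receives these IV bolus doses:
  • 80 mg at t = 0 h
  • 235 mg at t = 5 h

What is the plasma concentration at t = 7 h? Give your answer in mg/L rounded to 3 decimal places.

232.779 mg/L

k = ln 2 / 7 = 0.09902 per h
Dose 1 (80 mg at t=0 h): 80·exp(−0.09902·7) = 40.000 mg/L
Dose 2 (235 mg at t=5 h): 235·exp(−0.09902·2) = 192.779 mg/L
C(7) = 40.000 + 192.779 = 232.779 mg/L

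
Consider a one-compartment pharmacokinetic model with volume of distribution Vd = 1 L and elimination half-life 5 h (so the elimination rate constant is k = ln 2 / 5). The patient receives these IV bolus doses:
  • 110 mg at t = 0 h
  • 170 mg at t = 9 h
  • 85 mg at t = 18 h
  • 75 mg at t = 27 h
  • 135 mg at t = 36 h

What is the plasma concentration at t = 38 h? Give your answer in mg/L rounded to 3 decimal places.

k = ln 2 / 5 = 0.13863 per h
Dose 1 (110 mg at t=0 h): 110·exp(−0.13863·38) = 0.567 mg/L
Dose 2 (170 mg at t=9 h): 170·exp(−0.13863·29) = 3.051 mg/L
Dose 3 (85 mg at t=18 h): 85·exp(−0.13863·20) = 5.312 mg/L
Dose 4 (75 mg at t=27 h): 75·exp(−0.13863·11) = 16.323 mg/L
Dose 5 (135 mg at t=36 h): 135·exp(−0.13863·2) = 102.311 mg/L
C(38) = 0.567 + 3.051 + 5.312 + 16.323 + 102.311 = 127.564 mg/L

127.564 mg/L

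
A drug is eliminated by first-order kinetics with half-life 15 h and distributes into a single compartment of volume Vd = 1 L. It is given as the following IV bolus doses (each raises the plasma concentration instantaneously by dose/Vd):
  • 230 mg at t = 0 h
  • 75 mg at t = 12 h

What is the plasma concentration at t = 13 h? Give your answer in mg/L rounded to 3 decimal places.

197.748 mg/L

k = ln 2 / 15 = 0.04621 per h
Dose 1 (230 mg at t=0 h): 230·exp(−0.04621·13) = 126.135 mg/L
Dose 2 (75 mg at t=12 h): 75·exp(−0.04621·1) = 71.613 mg/L
C(13) = 126.135 + 71.613 = 197.748 mg/L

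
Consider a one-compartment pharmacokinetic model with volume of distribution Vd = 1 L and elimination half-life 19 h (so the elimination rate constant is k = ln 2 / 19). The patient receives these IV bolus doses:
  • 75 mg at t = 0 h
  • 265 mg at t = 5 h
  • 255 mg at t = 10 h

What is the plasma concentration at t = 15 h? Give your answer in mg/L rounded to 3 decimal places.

k = ln 2 / 19 = 0.03648 per h
Dose 1 (75 mg at t=0 h): 75·exp(−0.03648·15) = 43.392 mg/L
Dose 2 (265 mg at t=5 h): 265·exp(−0.03648·10) = 183.996 mg/L
Dose 3 (255 mg at t=10 h): 255·exp(−0.03648·5) = 212.482 mg/L
C(15) = 43.392 + 183.996 + 212.482 = 439.870 mg/L

439.870 mg/L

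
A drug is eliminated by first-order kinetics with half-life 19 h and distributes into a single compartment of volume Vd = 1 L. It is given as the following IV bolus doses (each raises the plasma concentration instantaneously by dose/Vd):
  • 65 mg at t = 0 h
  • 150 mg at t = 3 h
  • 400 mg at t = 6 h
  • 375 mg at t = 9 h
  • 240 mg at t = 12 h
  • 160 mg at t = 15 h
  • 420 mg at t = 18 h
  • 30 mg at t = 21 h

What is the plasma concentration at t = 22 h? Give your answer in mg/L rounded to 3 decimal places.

1243.120 mg/L

k = ln 2 / 19 = 0.03648 per h
Dose 1 (65 mg at t=0 h): 65·exp(−0.03648·22) = 29.131 mg/L
Dose 2 (150 mg at t=3 h): 150·exp(−0.03648·19) = 75.000 mg/L
Dose 3 (400 mg at t=6 h): 400·exp(−0.03648·16) = 223.132 mg/L
Dose 4 (375 mg at t=9 h): 375·exp(−0.03648·13) = 233.380 mg/L
Dose 5 (240 mg at t=12 h): 240·exp(−0.03648·10) = 166.638 mg/L
Dose 6 (160 mg at t=15 h): 160·exp(−0.03648·7) = 123.941 mg/L
Dose 7 (420 mg at t=18 h): 420·exp(−0.03648·4) = 362.973 mg/L
Dose 8 (30 mg at t=21 h): 30·exp(−0.03648·1) = 28.925 mg/L
C(22) = 29.131 + 75.000 + 223.132 + 233.380 + 166.638 + 123.941 + 362.973 + 28.925 = 1243.120 mg/L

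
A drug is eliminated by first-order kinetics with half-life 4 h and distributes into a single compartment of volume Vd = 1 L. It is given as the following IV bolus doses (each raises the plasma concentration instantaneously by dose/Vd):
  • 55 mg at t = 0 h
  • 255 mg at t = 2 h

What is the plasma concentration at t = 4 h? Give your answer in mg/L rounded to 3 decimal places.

207.812 mg/L

k = ln 2 / 4 = 0.17329 per h
Dose 1 (55 mg at t=0 h): 55·exp(−0.17329·4) = 27.500 mg/L
Dose 2 (255 mg at t=2 h): 255·exp(−0.17329·2) = 180.312 mg/L
C(4) = 27.500 + 180.312 = 207.812 mg/L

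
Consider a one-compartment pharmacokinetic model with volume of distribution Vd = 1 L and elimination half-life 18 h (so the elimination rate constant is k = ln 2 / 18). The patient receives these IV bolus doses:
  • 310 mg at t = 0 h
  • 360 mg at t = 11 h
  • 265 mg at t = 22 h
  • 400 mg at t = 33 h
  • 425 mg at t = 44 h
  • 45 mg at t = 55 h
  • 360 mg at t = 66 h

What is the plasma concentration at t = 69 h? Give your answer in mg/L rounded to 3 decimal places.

712.957 mg/L

k = ln 2 / 18 = 0.03851 per h
Dose 1 (310 mg at t=0 h): 310·exp(−0.03851·69) = 21.748 mg/L
Dose 2 (360 mg at t=11 h): 360·exp(−0.03851·58) = 38.576 mg/L
Dose 3 (265 mg at t=22 h): 265·exp(−0.03851·47) = 43.373 mg/L
Dose 4 (400 mg at t=33 h): 400·exp(−0.03851·36) = 100.000 mg/L
Dose 5 (425 mg at t=44 h): 425·exp(−0.03851·25) = 162.290 mg/L
Dose 6 (45 mg at t=55 h): 45·exp(−0.03851·14) = 26.247 mg/L
Dose 7 (360 mg at t=66 h): 360·exp(−0.03851·3) = 320.724 mg/L
C(69) = 21.748 + 38.576 + 43.373 + 100.000 + 162.290 + 26.247 + 320.724 = 712.957 mg/L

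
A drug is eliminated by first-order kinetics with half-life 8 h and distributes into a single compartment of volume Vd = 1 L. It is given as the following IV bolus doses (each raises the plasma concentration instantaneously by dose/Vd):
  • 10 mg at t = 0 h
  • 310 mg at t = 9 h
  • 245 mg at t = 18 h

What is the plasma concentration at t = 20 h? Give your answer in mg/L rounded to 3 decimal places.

327.309 mg/L

k = ln 2 / 8 = 0.08664 per h
Dose 1 (10 mg at t=0 h): 10·exp(−0.08664·20) = 1.768 mg/L
Dose 2 (310 mg at t=9 h): 310·exp(−0.08664·11) = 119.521 mg/L
Dose 3 (245 mg at t=18 h): 245·exp(−0.08664·2) = 206.020 mg/L
C(20) = 1.768 + 119.521 + 206.020 = 327.309 mg/L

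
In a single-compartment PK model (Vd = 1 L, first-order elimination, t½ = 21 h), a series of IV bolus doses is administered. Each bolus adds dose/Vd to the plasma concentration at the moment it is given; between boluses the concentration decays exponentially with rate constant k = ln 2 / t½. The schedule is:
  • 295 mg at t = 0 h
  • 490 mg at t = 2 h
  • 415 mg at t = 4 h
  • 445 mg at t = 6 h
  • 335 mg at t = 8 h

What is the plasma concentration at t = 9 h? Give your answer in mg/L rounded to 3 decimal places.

k = ln 2 / 21 = 0.03301 per h
Dose 1 (295 mg at t=0 h): 295·exp(−0.03301·9) = 219.184 mg/L
Dose 2 (490 mg at t=2 h): 490·exp(−0.03301·7) = 388.913 mg/L
Dose 3 (415 mg at t=4 h): 415·exp(−0.03301·5) = 351.864 mg/L
Dose 4 (445 mg at t=6 h): 445·exp(−0.03301·3) = 403.047 mg/L
Dose 5 (335 mg at t=8 h): 335·exp(−0.03301·1) = 324.123 mg/L
C(9) = 219.184 + 388.913 + 351.864 + 403.047 + 324.123 = 1687.131 mg/L

1687.131 mg/L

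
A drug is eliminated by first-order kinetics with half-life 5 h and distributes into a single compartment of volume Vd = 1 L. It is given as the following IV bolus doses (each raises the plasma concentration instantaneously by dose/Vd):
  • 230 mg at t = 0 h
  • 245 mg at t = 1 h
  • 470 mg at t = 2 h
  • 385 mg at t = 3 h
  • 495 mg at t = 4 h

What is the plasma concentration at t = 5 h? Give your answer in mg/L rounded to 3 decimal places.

k = ln 2 / 5 = 0.13863 per h
Dose 1 (230 mg at t=0 h): 230·exp(−0.13863·5) = 115.000 mg/L
Dose 2 (245 mg at t=1 h): 245·exp(−0.13863·4) = 140.716 mg/L
Dose 3 (470 mg at t=2 h): 470·exp(−0.13863·3) = 310.084 mg/L
Dose 4 (385 mg at t=3 h): 385·exp(−0.13863·2) = 291.775 mg/L
Dose 5 (495 mg at t=4 h): 495·exp(−0.13863·1) = 430.923 mg/L
C(5) = 115.000 + 140.716 + 310.084 + 291.775 + 430.923 = 1288.498 mg/L

1288.498 mg/L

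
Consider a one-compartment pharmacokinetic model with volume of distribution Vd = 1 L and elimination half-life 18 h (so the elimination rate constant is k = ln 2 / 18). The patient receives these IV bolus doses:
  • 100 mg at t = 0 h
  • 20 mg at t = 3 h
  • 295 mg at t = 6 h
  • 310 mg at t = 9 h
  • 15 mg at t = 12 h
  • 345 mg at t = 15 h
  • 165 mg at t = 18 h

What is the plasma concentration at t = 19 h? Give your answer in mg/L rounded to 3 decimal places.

914.624 mg/L

k = ln 2 / 18 = 0.03851 per h
Dose 1 (100 mg at t=0 h): 100·exp(−0.03851·19) = 48.111 mg/L
Dose 2 (20 mg at t=3 h): 20·exp(−0.03851·16) = 10.801 mg/L
Dose 3 (295 mg at t=6 h): 295·exp(−0.03851·13) = 178.818 mg/L
Dose 4 (310 mg at t=9 h): 310·exp(−0.03851·10) = 210.922 mg/L
Dose 5 (15 mg at t=12 h): 15·exp(−0.03851·7) = 11.456 mg/L
Dose 6 (345 mg at t=15 h): 345·exp(−0.03851·4) = 295.749 mg/L
Dose 7 (165 mg at t=18 h): 165·exp(−0.03851·1) = 158.767 mg/L
C(19) = 48.111 + 10.801 + 178.818 + 210.922 + 11.456 + 295.749 + 158.767 = 914.624 mg/L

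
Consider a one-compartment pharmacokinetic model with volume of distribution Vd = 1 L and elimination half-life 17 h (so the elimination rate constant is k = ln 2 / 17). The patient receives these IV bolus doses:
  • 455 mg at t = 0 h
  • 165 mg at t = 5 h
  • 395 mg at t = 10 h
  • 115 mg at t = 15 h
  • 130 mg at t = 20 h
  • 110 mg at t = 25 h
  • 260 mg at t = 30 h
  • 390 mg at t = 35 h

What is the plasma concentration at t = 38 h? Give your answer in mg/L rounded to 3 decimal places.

970.618 mg/L

k = ln 2 / 17 = 0.04077 per h
Dose 1 (455 mg at t=0 h): 455·exp(−0.04077·38) = 96.632 mg/L
Dose 2 (165 mg at t=5 h): 165·exp(−0.04077·33) = 42.967 mg/L
Dose 3 (395 mg at t=10 h): 395·exp(−0.04077·28) = 126.120 mg/L
Dose 4 (115 mg at t=15 h): 115·exp(−0.04077·23) = 45.022 mg/L
Dose 5 (130 mg at t=20 h): 130·exp(−0.04077·18) = 62.403 mg/L
Dose 6 (110 mg at t=25 h): 110·exp(−0.04077·13) = 64.743 mg/L
Dose 7 (260 mg at t=30 h): 260·exp(−0.04077·8) = 187.634 mg/L
Dose 8 (390 mg at t=35 h): 390·exp(−0.04077·3) = 345.097 mg/L
C(38) = 96.632 + 42.967 + 126.120 + 45.022 + 62.403 + 64.743 + 187.634 + 345.097 = 970.618 mg/L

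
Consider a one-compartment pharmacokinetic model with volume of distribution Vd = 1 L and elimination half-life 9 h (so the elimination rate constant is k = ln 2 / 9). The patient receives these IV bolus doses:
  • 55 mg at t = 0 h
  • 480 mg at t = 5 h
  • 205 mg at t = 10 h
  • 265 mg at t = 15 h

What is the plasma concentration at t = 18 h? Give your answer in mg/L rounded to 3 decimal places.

511.155 mg/L

k = ln 2 / 9 = 0.07702 per h
Dose 1 (55 mg at t=0 h): 55·exp(−0.07702·18) = 13.750 mg/L
Dose 2 (480 mg at t=5 h): 480·exp(−0.07702·13) = 176.368 mg/L
Dose 3 (205 mg at t=10 h): 205·exp(−0.07702·8) = 110.706 mg/L
Dose 4 (265 mg at t=15 h): 265·exp(−0.07702·3) = 210.331 mg/L
C(18) = 13.750 + 176.368 + 110.706 + 210.331 = 511.155 mg/L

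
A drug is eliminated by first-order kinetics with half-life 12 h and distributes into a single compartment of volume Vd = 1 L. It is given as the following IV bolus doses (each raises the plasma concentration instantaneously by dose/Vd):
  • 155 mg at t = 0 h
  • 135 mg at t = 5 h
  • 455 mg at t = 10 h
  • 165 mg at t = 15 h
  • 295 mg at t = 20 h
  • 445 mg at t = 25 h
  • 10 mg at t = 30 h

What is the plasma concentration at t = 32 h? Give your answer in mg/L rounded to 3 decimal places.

695.687 mg/L

k = ln 2 / 12 = 0.05776 per h
Dose 1 (155 mg at t=0 h): 155·exp(−0.05776·32) = 24.411 mg/L
Dose 2 (135 mg at t=5 h): 135·exp(−0.05776·27) = 28.380 mg/L
Dose 3 (455 mg at t=10 h): 455·exp(−0.05776·22) = 127.680 mg/L
Dose 4 (165 mg at t=15 h): 165·exp(−0.05776·17) = 61.805 mg/L
Dose 5 (295 mg at t=20 h): 295·exp(−0.05776·12) = 147.500 mg/L
Dose 6 (445 mg at t=25 h): 445·exp(−0.05776·7) = 297.002 mg/L
Dose 7 (10 mg at t=30 h): 10·exp(−0.05776·2) = 8.909 mg/L
C(32) = 24.411 + 28.380 + 127.680 + 61.805 + 147.500 + 297.002 + 8.909 = 695.687 mg/L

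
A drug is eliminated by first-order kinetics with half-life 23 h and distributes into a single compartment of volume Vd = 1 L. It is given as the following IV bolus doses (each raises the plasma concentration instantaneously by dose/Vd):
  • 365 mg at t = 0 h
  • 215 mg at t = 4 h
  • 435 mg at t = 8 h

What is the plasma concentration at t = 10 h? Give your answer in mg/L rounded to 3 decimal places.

k = ln 2 / 23 = 0.03014 per h
Dose 1 (365 mg at t=0 h): 365·exp(−0.03014·10) = 270.029 mg/L
Dose 2 (215 mg at t=4 h): 215·exp(−0.03014·6) = 179.436 mg/L
Dose 3 (435 mg at t=8 h): 435·exp(−0.03014·2) = 409.555 mg/L
C(10) = 270.029 + 179.436 + 409.555 = 859.020 mg/L

859.020 mg/L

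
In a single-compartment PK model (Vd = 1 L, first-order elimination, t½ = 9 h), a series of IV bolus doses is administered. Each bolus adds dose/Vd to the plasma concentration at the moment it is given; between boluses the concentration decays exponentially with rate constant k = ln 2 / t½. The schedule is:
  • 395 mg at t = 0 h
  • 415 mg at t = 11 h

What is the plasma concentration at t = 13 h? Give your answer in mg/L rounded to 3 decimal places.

500.893 mg/L

k = ln 2 / 9 = 0.07702 per h
Dose 1 (395 mg at t=0 h): 395·exp(−0.07702·13) = 145.136 mg/L
Dose 2 (415 mg at t=11 h): 415·exp(−0.07702·2) = 355.756 mg/L
C(13) = 145.136 + 355.756 = 500.893 mg/L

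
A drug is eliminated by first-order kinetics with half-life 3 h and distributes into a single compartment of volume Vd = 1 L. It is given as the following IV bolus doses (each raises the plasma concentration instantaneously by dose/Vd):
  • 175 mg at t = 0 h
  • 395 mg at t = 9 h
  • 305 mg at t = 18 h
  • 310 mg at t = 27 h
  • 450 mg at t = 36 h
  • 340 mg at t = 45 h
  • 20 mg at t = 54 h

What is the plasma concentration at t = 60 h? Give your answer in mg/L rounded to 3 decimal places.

17.556 mg/L

k = ln 2 / 3 = 0.23105 per h
Dose 1 (175 mg at t=0 h): 175·exp(−0.23105·60) = 0.000 mg/L
Dose 2 (395 mg at t=9 h): 395·exp(−0.23105·51) = 0.003 mg/L
Dose 3 (305 mg at t=18 h): 305·exp(−0.23105·42) = 0.019 mg/L
Dose 4 (310 mg at t=27 h): 310·exp(−0.23105·33) = 0.151 mg/L
Dose 5 (450 mg at t=36 h): 450·exp(−0.23105·24) = 1.758 mg/L
Dose 6 (340 mg at t=45 h): 340·exp(−0.23105·15) = 10.625 mg/L
Dose 7 (20 mg at t=54 h): 20·exp(−0.23105·6) = 5.000 mg/L
C(60) = 0.000 + 0.003 + 0.019 + 0.151 + 1.758 + 10.625 + 5.000 = 17.556 mg/L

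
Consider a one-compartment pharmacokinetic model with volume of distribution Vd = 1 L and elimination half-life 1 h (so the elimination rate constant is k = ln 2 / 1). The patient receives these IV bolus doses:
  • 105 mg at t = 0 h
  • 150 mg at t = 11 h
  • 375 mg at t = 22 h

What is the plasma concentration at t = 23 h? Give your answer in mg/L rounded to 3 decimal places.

k = ln 2 / 1 = 0.69315 per h
Dose 1 (105 mg at t=0 h): 105·exp(−0.69315·23) = 0.000 mg/L
Dose 2 (150 mg at t=11 h): 150·exp(−0.69315·12) = 0.037 mg/L
Dose 3 (375 mg at t=22 h): 375·exp(−0.69315·1) = 187.500 mg/L
C(23) = 0.000 + 0.037 + 187.500 = 187.537 mg/L

187.537 mg/L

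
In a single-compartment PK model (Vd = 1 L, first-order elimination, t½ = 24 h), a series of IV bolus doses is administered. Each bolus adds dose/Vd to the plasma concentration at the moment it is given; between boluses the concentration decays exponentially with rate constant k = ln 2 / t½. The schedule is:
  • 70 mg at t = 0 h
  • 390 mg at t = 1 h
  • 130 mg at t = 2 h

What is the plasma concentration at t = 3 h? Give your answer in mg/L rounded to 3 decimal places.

k = ln 2 / 24 = 0.02888 per h
Dose 1 (70 mg at t=0 h): 70·exp(−0.02888·3) = 64.190 mg/L
Dose 2 (390 mg at t=1 h): 390·exp(−0.02888·2) = 368.111 mg/L
Dose 3 (130 mg at t=2 h): 130·exp(−0.02888·1) = 126.299 mg/L
C(3) = 64.190 + 368.111 + 126.299 = 558.600 mg/L

558.600 mg/L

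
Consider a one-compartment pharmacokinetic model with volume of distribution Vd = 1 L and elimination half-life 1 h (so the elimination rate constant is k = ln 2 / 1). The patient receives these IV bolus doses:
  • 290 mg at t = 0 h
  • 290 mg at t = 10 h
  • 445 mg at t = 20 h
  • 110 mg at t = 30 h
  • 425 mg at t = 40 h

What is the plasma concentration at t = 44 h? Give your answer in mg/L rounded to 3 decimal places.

26.569 mg/L

k = ln 2 / 1 = 0.69315 per h
Dose 1 (290 mg at t=0 h): 290·exp(−0.69315·44) = 0.000 mg/L
Dose 2 (290 mg at t=10 h): 290·exp(−0.69315·34) = 0.000 mg/L
Dose 3 (445 mg at t=20 h): 445·exp(−0.69315·24) = 0.000 mg/L
Dose 4 (110 mg at t=30 h): 110·exp(−0.69315·14) = 0.007 mg/L
Dose 5 (425 mg at t=40 h): 425·exp(−0.69315·4) = 26.562 mg/L
C(44) = 0.000 + 0.000 + 0.000 + 0.007 + 26.562 = 26.569 mg/L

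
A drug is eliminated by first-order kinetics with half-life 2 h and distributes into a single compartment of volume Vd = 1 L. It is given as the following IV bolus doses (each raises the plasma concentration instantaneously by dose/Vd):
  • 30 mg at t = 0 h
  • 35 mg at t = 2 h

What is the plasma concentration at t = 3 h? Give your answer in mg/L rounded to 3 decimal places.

35.355 mg/L

k = ln 2 / 2 = 0.34657 per h
Dose 1 (30 mg at t=0 h): 30·exp(−0.34657·3) = 10.607 mg/L
Dose 2 (35 mg at t=2 h): 35·exp(−0.34657·1) = 24.749 mg/L
C(3) = 10.607 + 24.749 = 35.355 mg/L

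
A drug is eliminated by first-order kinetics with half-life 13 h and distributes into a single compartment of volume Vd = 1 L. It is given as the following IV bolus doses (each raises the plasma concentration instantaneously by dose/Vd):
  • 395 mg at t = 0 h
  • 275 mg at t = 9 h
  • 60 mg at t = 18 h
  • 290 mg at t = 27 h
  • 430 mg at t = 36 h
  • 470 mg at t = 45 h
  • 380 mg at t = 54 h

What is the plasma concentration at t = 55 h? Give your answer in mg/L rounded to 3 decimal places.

k = ln 2 / 13 = 0.05332 per h
Dose 1 (395 mg at t=0 h): 395·exp(−0.05332·55) = 21.038 mg/L
Dose 2 (275 mg at t=9 h): 275·exp(−0.05332·46) = 23.667 mg/L
Dose 3 (60 mg at t=18 h): 60·exp(−0.05332·37) = 8.344 mg/L
Dose 4 (290 mg at t=27 h): 290·exp(−0.05332·28) = 65.167 mg/L
Dose 5 (430 mg at t=36 h): 430·exp(−0.05332·19) = 156.135 mg/L
Dose 6 (470 mg at t=45 h): 470·exp(−0.05332·10) = 275.763 mg/L
Dose 7 (380 mg at t=54 h): 380·exp(−0.05332·1) = 360.269 mg/L
C(55) = 21.038 + 23.667 + 8.344 + 65.167 + 156.135 + 275.763 + 360.269 = 910.384 mg/L

910.384 mg/L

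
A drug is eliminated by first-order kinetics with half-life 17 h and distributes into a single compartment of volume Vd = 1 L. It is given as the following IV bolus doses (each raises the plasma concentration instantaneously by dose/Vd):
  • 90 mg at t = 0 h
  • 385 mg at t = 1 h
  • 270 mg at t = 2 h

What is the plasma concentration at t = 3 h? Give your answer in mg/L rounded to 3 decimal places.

k = ln 2 / 17 = 0.04077 per h
Dose 1 (90 mg at t=0 h): 90·exp(−0.04077·3) = 79.638 mg/L
Dose 2 (385 mg at t=1 h): 385·exp(−0.04077·2) = 354.851 mg/L
Dose 3 (270 mg at t=2 h): 270·exp(−0.04077·1) = 259.213 mg/L
C(3) = 79.638 + 354.851 + 259.213 = 693.701 mg/L

693.701 mg/L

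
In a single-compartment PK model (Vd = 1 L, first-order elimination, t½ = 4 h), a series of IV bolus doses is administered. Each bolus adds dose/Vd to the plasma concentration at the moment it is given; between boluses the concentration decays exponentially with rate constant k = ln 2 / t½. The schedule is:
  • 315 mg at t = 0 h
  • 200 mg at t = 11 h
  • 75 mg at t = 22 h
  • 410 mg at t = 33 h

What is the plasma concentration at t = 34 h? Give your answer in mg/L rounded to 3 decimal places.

k = ln 2 / 4 = 0.17329 per h
Dose 1 (315 mg at t=0 h): 315·exp(−0.17329·34) = 0.870 mg/L
Dose 2 (200 mg at t=11 h): 200·exp(−0.17329·23) = 3.716 mg/L
Dose 3 (75 mg at t=22 h): 75·exp(−0.17329·12) = 9.375 mg/L
Dose 4 (410 mg at t=33 h): 410·exp(−0.17329·1) = 344.768 mg/L
C(34) = 0.870 + 3.716 + 9.375 + 344.768 = 358.729 mg/L

358.729 mg/L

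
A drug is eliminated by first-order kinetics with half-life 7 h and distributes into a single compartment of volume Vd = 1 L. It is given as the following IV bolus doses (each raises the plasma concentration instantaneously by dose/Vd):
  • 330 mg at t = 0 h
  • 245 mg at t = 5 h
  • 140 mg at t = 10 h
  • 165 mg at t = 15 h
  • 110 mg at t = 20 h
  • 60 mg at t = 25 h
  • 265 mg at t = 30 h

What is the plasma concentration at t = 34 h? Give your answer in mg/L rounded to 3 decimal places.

293.841 mg/L

k = ln 2 / 7 = 0.09902 per h
Dose 1 (330 mg at t=0 h): 330·exp(−0.09902·34) = 11.386 mg/L
Dose 2 (245 mg at t=5 h): 245·exp(−0.09902·29) = 13.869 mg/L
Dose 3 (140 mg at t=10 h): 140·exp(−0.09902·24) = 13.002 mg/L
Dose 4 (165 mg at t=15 h): 165·exp(−0.09902·19) = 25.142 mg/L
Dose 5 (110 mg at t=20 h): 110·exp(−0.09902·14) = 27.500 mg/L
Dose 6 (60 mg at t=25 h): 60·exp(−0.09902·9) = 24.610 mg/L
Dose 7 (265 mg at t=30 h): 265·exp(−0.09902·4) = 178.332 mg/L
C(34) = 11.386 + 13.869 + 13.002 + 25.142 + 27.500 + 24.610 + 178.332 = 293.841 mg/L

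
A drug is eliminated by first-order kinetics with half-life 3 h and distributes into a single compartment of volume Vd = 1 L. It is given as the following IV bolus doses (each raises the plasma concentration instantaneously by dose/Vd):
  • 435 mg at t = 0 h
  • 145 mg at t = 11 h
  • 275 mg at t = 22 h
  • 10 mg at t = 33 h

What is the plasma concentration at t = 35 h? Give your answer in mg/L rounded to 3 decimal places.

k = ln 2 / 3 = 0.23105 per h
Dose 1 (435 mg at t=0 h): 435·exp(−0.23105·35) = 0.134 mg/L
Dose 2 (145 mg at t=11 h): 145·exp(−0.23105·24) = 0.566 mg/L
Dose 3 (275 mg at t=22 h): 275·exp(−0.23105·13) = 13.642 mg/L
Dose 4 (10 mg at t=33 h): 10·exp(−0.23105·2) = 6.300 mg/L
C(35) = 0.134 + 0.566 + 13.642 + 6.300 = 20.642 mg/L

20.642 mg/L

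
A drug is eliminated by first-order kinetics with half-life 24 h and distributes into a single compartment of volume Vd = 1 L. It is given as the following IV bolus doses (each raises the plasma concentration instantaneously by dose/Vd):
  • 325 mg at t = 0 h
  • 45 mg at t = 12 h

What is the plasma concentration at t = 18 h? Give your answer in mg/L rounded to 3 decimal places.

231.086 mg/L

k = ln 2 / 24 = 0.02888 per h
Dose 1 (325 mg at t=0 h): 325·exp(−0.02888·18) = 193.246 mg/L
Dose 2 (45 mg at t=12 h): 45·exp(−0.02888·6) = 37.840 mg/L
C(18) = 193.246 + 37.840 = 231.086 mg/L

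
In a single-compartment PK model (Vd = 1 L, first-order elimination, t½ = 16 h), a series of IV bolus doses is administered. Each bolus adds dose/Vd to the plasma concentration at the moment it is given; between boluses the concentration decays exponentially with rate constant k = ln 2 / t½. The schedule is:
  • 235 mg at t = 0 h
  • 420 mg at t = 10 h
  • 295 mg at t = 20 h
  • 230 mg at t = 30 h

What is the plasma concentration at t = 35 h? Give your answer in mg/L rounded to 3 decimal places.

533.024 mg/L

k = ln 2 / 16 = 0.04332 per h
Dose 1 (235 mg at t=0 h): 235·exp(−0.04332·35) = 51.590 mg/L
Dose 2 (420 mg at t=10 h): 420·exp(−0.04332·25) = 142.197 mg/L
Dose 3 (295 mg at t=20 h): 295·exp(−0.04332·15) = 154.030 mg/L
Dose 4 (230 mg at t=30 h): 230·exp(−0.04332·5) = 185.206 mg/L
C(35) = 51.590 + 142.197 + 154.030 + 185.206 = 533.024 mg/L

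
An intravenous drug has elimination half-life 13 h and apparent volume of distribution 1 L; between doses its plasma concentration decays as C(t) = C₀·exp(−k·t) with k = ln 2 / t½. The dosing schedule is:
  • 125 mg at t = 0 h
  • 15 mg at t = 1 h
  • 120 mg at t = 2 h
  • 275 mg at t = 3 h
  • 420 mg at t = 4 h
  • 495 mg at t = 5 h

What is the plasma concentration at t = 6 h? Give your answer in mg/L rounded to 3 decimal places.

1280.384 mg/L

k = ln 2 / 13 = 0.05332 per h
Dose 1 (125 mg at t=0 h): 125·exp(−0.05332·6) = 90.776 mg/L
Dose 2 (15 mg at t=1 h): 15·exp(−0.05332·5) = 11.490 mg/L
Dose 3 (120 mg at t=2 h): 120·exp(−0.05332·4) = 96.952 mg/L
Dose 4 (275 mg at t=3 h): 275·exp(−0.05332·3) = 234.350 mg/L
Dose 5 (420 mg at t=4 h): 420·exp(−0.05332·2) = 377.517 mg/L
Dose 6 (495 mg at t=5 h): 495·exp(−0.05332·1) = 469.298 mg/L
C(6) = 90.776 + 11.490 + 96.952 + 234.350 + 377.517 + 469.298 = 1280.384 mg/L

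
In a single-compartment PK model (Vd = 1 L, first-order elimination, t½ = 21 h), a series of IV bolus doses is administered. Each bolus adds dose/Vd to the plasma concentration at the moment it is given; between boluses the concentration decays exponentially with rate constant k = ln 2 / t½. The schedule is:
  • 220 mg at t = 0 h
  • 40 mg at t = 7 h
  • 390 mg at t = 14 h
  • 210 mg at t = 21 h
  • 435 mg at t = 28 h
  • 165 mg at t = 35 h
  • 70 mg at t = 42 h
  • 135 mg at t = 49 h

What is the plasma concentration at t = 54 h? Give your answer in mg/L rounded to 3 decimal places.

654.413 mg/L

k = ln 2 / 21 = 0.03301 per h
Dose 1 (220 mg at t=0 h): 220·exp(−0.03301·54) = 37.012 mg/L
Dose 2 (40 mg at t=7 h): 40·exp(−0.03301·47) = 8.479 mg/L
Dose 3 (390 mg at t=14 h): 390·exp(−0.03301·40) = 104.154 mg/L
Dose 4 (210 mg at t=21 h): 210·exp(−0.03301·33) = 70.660 mg/L
Dose 5 (435 mg at t=28 h): 435·exp(−0.03301·26) = 184.410 mg/L
Dose 6 (165 mg at t=35 h): 165·exp(−0.03301·19) = 88.130 mg/L
Dose 7 (70 mg at t=42 h): 70·exp(−0.03301·12) = 47.107 mg/L
Dose 8 (135 mg at t=49 h): 135·exp(−0.03301·5) = 114.462 mg/L
C(54) = 37.012 + 8.479 + 104.154 + 70.660 + 184.410 + 88.130 + 47.107 + 114.462 = 654.413 mg/L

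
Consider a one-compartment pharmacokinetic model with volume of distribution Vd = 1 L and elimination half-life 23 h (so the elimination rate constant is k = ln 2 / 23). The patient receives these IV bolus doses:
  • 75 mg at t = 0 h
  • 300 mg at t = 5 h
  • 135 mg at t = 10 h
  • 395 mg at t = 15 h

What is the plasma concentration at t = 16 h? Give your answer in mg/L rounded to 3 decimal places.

k = ln 2 / 23 = 0.03014 per h
Dose 1 (75 mg at t=0 h): 75·exp(−0.03014·16) = 46.307 mg/L
Dose 2 (300 mg at t=5 h): 300·exp(−0.03014·11) = 215.353 mg/L
Dose 3 (135 mg at t=10 h): 135·exp(−0.03014·6) = 112.669 mg/L
Dose 4 (395 mg at t=15 h): 395·exp(−0.03014·1) = 383.274 mg/L
C(16) = 46.307 + 215.353 + 112.669 + 383.274 = 757.602 mg/L

757.602 mg/L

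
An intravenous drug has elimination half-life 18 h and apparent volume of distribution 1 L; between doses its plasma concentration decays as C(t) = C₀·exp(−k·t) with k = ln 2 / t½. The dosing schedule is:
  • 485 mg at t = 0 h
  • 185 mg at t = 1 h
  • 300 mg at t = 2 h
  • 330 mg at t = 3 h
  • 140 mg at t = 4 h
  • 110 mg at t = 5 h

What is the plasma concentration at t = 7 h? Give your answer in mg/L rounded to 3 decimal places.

k = ln 2 / 18 = 0.03851 per h
Dose 1 (485 mg at t=0 h): 485·exp(−0.03851·7) = 370.403 mg/L
Dose 2 (185 mg at t=1 h): 185·exp(−0.03851·6) = 146.835 mg/L
Dose 3 (300 mg at t=2 h): 300·exp(−0.03851·5) = 247.458 mg/L
Dose 4 (330 mg at t=3 h): 330·exp(−0.03851·4) = 282.891 mg/L
Dose 5 (140 mg at t=4 h): 140·exp(−0.03851·3) = 124.726 mg/L
Dose 6 (110 mg at t=5 h): 110·exp(−0.03851·2) = 101.846 mg/L
C(7) = 370.403 + 146.835 + 247.458 + 282.891 + 124.726 + 101.846 = 1274.158 mg/L

1274.158 mg/L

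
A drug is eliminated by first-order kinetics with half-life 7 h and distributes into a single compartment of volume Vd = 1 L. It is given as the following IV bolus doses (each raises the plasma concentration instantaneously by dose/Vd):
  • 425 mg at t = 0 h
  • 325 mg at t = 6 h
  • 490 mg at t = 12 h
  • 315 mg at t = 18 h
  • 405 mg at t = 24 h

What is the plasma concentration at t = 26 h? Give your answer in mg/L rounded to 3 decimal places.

k = ln 2 / 7 = 0.09902 per h
Dose 1 (425 mg at t=0 h): 425·exp(−0.09902·26) = 32.380 mg/L
Dose 2 (325 mg at t=6 h): 325·exp(−0.09902·20) = 44.854 mg/L
Dose 3 (490 mg at t=12 h): 490·exp(−0.09902·14) = 122.500 mg/L
Dose 4 (315 mg at t=18 h): 315·exp(−0.09902·8) = 142.651 mg/L
Dose 5 (405 mg at t=24 h): 405·exp(−0.09902·2) = 332.236 mg/L
C(26) = 32.380 + 44.854 + 122.500 + 142.651 + 332.236 = 674.621 mg/L

674.621 mg/L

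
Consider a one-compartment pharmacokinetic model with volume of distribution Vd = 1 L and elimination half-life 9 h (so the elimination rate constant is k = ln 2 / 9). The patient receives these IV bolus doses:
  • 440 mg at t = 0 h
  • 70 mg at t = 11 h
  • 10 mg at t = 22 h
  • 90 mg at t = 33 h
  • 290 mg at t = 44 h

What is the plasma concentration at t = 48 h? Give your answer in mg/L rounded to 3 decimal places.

k = ln 2 / 9 = 0.07702 per h
Dose 1 (440 mg at t=0 h): 440·exp(−0.07702·48) = 10.913 mg/L
Dose 2 (70 mg at t=11 h): 70·exp(−0.07702·37) = 4.051 mg/L
Dose 3 (10 mg at t=22 h): 10·exp(−0.07702·26) = 1.350 mg/L
Dose 4 (90 mg at t=33 h): 90·exp(−0.07702·15) = 28.348 mg/L
Dose 5 (290 mg at t=44 h): 290·exp(−0.07702·4) = 213.112 mg/L
C(48) = 10.913 + 4.051 + 1.350 + 28.348 + 213.112 = 257.774 mg/L

257.774 mg/L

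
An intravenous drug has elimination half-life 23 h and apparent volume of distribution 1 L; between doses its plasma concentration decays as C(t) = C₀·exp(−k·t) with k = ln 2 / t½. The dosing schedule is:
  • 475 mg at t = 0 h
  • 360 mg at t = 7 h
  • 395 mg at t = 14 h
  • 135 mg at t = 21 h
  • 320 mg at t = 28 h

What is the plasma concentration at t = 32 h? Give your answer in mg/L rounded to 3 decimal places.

k = ln 2 / 23 = 0.03014 per h
Dose 1 (475 mg at t=0 h): 475·exp(−0.03014·32) = 181.079 mg/L
Dose 2 (360 mg at t=7 h): 360·exp(−0.03014·25) = 169.471 mg/L
Dose 3 (395 mg at t=14 h): 395·exp(−0.03014·18) = 229.619 mg/L
Dose 4 (135 mg at t=21 h): 135·exp(−0.03014·11) = 96.909 mg/L
Dose 5 (320 mg at t=28 h): 320·exp(−0.03014·4) = 283.659 mg/L
C(32) = 181.079 + 169.471 + 229.619 + 96.909 + 283.659 = 960.738 mg/L

960.738 mg/L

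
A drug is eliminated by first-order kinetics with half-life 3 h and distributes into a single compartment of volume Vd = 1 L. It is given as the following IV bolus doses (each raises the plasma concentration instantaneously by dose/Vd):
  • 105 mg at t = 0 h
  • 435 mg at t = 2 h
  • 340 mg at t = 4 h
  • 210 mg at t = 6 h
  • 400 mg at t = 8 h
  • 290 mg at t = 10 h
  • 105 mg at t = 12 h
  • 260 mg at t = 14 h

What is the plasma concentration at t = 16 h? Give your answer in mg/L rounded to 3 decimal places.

402.771 mg/L

k = ln 2 / 3 = 0.23105 per h
Dose 1 (105 mg at t=0 h): 105·exp(−0.23105·16) = 2.604 mg/L
Dose 2 (435 mg at t=2 h): 435·exp(−0.23105·14) = 17.127 mg/L
Dose 3 (340 mg at t=4 h): 340·exp(−0.23105·12) = 21.250 mg/L
Dose 4 (210 mg at t=6 h): 210·exp(−0.23105·10) = 20.835 mg/L
Dose 5 (400 mg at t=8 h): 400·exp(−0.23105·8) = 62.996 mg/L
Dose 6 (290 mg at t=10 h): 290·exp(−0.23105·6) = 72.500 mg/L
Dose 7 (105 mg at t=12 h): 105·exp(−0.23105·4) = 41.669 mg/L
Dose 8 (260 mg at t=14 h): 260·exp(−0.23105·2) = 163.790 mg/L
C(16) = 2.604 + 17.127 + 21.250 + 20.835 + 62.996 + 72.500 + 41.669 + 163.790 = 402.771 mg/L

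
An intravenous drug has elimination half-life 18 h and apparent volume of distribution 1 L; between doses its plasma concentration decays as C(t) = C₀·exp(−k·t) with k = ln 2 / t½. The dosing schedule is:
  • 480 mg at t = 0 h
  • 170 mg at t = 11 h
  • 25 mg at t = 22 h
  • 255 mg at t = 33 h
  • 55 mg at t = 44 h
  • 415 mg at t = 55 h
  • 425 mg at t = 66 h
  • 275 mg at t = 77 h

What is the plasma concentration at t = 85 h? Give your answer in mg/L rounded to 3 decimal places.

k = ln 2 / 18 = 0.03851 per h
Dose 1 (480 mg at t=0 h): 480·exp(−0.03851·85) = 18.185 mg/L
Dose 2 (170 mg at t=11 h): 170·exp(−0.03851·74) = 9.837 mg/L
Dose 3 (25 mg at t=22 h): 25·exp(−0.03851·63) = 2.210 mg/L
Dose 4 (255 mg at t=33 h): 255·exp(−0.03851·52) = 34.427 mg/L
Dose 5 (55 mg at t=44 h): 55·exp(−0.03851·41) = 11.342 mg/L
Dose 6 (415 mg at t=55 h): 415·exp(−0.03851·30) = 130.717 mg/L
Dose 7 (425 mg at t=66 h): 425·exp(−0.03851·19) = 204.473 mg/L
Dose 8 (275 mg at t=77 h): 275·exp(−0.03851·8) = 202.088 mg/L
C(85) = 18.185 + 9.837 + 2.210 + 34.427 + 11.342 + 130.717 + 204.473 + 202.088 = 613.279 mg/L

613.279 mg/L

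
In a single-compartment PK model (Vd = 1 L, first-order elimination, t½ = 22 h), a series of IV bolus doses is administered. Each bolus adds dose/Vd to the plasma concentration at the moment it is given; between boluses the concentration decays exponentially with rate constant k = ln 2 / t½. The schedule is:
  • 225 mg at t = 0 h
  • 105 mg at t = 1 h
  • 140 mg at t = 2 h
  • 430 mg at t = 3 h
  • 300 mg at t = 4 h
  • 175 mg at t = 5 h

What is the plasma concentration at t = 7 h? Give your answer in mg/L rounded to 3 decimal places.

k = ln 2 / 22 = 0.03151 per h
Dose 1 (225 mg at t=0 h): 225·exp(−0.03151·7) = 180.468 mg/L
Dose 2 (105 mg at t=1 h): 105·exp(−0.03151·6) = 86.914 mg/L
Dose 3 (140 mg at t=2 h): 140·exp(−0.03151·5) = 119.595 mg/L
Dose 4 (430 mg at t=3 h): 430·exp(−0.03151·4) = 379.084 mg/L
Dose 5 (300 mg at t=4 h): 300·exp(−0.03151·3) = 272.943 mg/L
Dose 6 (175 mg at t=5 h): 175·exp(−0.03151·2) = 164.313 mg/L
C(7) = 180.468 + 86.914 + 119.595 + 379.084 + 272.943 + 164.313 = 1203.317 mg/L

1203.317 mg/L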